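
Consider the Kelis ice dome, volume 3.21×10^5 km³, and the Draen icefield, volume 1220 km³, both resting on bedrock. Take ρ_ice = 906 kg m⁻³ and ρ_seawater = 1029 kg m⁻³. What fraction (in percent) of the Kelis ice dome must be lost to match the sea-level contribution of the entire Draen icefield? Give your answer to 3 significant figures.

Equal sea-level rise means equal mass of meltwater, i.e. equal mass of ice lost.
Ice mass of Draen: 1.105×10^15 kg; ice mass of Kelis: 2.908×10^17 kg.
Fraction required = 1.105×10^15 / 2.908×10^17 = 3.80×10^-3 → 0.380 %.

≈ 0.380 %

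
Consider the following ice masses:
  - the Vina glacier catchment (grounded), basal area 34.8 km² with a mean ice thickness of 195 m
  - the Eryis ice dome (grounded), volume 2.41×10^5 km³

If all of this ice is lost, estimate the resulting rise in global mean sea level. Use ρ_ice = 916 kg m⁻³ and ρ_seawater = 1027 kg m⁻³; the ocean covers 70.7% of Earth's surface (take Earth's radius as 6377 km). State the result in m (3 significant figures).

Vina: ice volume = 34.8 km² × 195 m = 6.786 km³; 6.786 × (916/1027) = 6.053 km³ of water.
Eryis: 2.41×10^5 km³ × (916/1027) = 2.150×10^5 km³ of water.
Total added water ≈ 2.150×10^14 m³ over 3.61×10^14 m² → Δh = 0.595 m.

≈ 0.595 m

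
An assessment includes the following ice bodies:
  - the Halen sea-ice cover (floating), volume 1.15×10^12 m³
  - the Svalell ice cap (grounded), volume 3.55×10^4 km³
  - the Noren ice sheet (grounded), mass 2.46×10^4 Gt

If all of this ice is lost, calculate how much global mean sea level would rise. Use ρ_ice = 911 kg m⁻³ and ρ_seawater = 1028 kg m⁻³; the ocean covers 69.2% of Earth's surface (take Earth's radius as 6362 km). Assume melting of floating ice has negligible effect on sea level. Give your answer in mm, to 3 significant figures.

The Halen sea-ice cover is floating and already displaces its own weight of water, so its melt adds essentially nothing to sea level.
Svalell: 3.55×10^4 km³ × (911/1028) = 3.146×10^4 km³ of water.
Noren: 2.46×10^4 Gt = 2.460×10^16 kg; dividing by ρ_w = 1028 kg m⁻³ gives 2.393×10^13 m³ of water.
Total added water ≈ 5.539×10^13 m³ over 3.52×10^14 m² → Δh = 0.157 m = 157 mm.

≈ 157 mm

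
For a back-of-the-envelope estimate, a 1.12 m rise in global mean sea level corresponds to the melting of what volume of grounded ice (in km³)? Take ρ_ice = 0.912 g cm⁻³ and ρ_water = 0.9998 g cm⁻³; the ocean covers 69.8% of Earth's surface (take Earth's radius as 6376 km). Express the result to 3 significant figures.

≈ 4.38×10^5 km³

Required water volume = Δh × A = 1.12 m × 3.57×10^14 m² = 3.994×10^14 m³ = 3.994×10^5 km³.
Ice volume = water volume × ρ_w/ρ_ice = 3.994×10^5 × 999.8/912 = 4.38×10^5 km³.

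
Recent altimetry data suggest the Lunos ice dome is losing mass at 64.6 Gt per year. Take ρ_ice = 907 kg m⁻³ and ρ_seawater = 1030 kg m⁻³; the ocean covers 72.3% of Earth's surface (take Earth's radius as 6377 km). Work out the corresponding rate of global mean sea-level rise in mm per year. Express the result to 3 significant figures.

≈ 0.170 mm/yr

ρ_w = 1030 kg m⁻³. Annual water volume added = 64.6 Gt / ρ_w = 6.460×10^13 kg / 1030 kg m⁻³ = 6.272×10^10 m³.
Δh per year = 6.272×10^10 / 3.69×10^14 = 1.70×10^-4 m = 0.170 mm.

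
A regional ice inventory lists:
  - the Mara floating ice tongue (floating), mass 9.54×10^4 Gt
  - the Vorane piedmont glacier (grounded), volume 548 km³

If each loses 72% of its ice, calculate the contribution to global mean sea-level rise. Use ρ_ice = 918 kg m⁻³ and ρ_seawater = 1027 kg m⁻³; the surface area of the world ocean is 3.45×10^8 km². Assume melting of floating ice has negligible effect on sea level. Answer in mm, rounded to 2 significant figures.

≈ 1.0 mm

The Mara floating ice tongue is floating and already displaces its own weight of water, so its melt adds essentially nothing to sea level.
Vorane: 0.72 × 548 km³ × (918/1027) = 352.7 km³ of water.
Total added water ≈ 3.527×10^11 m³ over 3.45×10^14 m² → Δh = 1.02×10^-3 m = 1.0 mm.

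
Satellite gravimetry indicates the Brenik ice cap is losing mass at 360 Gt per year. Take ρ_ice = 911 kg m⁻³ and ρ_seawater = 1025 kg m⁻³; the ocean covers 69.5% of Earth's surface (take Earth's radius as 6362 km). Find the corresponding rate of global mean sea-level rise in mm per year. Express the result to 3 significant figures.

≈ 0.994 mm/yr

ρ_w = 1025 kg m⁻³. Annual water volume added = 360 Gt / ρ_w = 3.600×10^14 kg / 1025 kg m⁻³ = 3.512×10^11 m³.
Δh per year = 3.512×10^11 / 3.53×10^14 = 9.94×10^-4 m = 0.994 mm.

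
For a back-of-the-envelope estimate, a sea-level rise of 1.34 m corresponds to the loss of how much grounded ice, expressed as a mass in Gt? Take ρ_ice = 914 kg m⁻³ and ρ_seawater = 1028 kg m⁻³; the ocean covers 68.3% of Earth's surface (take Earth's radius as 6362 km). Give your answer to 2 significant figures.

Required water volume = Δh × A = 1.34 m × 3.47×10^14 m² = 4.655×10^14 m³.
ρ_w = 1028 kg m⁻³, so the mass of water = 4.655×10^14 m³ × 1028 kg m⁻³ = 4.785×10^17 kg = 4.8×10^5 Gt (and the same mass of ice, by conservation).

≈ 4.8×10^5 Gt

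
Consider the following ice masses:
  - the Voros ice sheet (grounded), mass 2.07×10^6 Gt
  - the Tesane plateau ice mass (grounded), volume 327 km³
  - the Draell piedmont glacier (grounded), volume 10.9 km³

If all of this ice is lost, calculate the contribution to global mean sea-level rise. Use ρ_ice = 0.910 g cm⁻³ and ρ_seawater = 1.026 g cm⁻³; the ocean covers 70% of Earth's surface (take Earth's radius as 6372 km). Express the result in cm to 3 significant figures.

Voros: 2.07×10^6 Gt = 2.070×10^18 kg; dividing by ρ_w = 1.026 g cm⁻³ = 1026 kg m⁻³ gives 2.018×10^15 m³ of water.
Tesane: 327 km³ × (910/1026) = 290.0 km³ of water.
Draell: 10.9 km³ × (910/1026) = 9.668 km³ of water.
Total added water ≈ 2.018×10^15 m³ over 3.57×10^14 m² → Δh = 5.65 m = 565 cm.

≈ 565 cm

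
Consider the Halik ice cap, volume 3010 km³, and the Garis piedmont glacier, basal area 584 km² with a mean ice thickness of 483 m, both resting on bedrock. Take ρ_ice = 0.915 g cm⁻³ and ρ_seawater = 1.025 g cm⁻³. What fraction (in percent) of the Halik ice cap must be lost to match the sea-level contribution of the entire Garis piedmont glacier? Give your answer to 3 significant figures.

≈ 9.37 %

Equal sea-level rise means equal mass of meltwater, i.e. equal mass of ice lost.
Ice mass of Garis: 2.581×10^14 kg; ice mass of Halik: 2.754×10^15 kg.
Fraction required = 2.581×10^14 / 2.754×10^15 = 0.0937 → 9.37 %.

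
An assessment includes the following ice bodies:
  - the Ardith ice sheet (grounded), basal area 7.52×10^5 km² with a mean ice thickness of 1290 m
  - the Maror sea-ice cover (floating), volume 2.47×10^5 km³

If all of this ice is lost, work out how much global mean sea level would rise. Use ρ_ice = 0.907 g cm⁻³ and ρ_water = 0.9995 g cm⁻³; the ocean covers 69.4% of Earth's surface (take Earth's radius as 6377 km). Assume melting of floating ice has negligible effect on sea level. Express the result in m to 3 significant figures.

≈ 2.48 m

Ardith: ice volume = 7.52×10^5 km² × 1290 m = 9.701×10^5 km³; 9.701×10^5 × (907/999.5) = 8.803×10^5 km³ of water.
The Maror sea-ice cover is floating and already displaces its own weight of water, so its melt adds essentially nothing to sea level.
Total added water ≈ 8.803×10^14 m³ over 3.55×10^14 m² → Δh = 2.48 m.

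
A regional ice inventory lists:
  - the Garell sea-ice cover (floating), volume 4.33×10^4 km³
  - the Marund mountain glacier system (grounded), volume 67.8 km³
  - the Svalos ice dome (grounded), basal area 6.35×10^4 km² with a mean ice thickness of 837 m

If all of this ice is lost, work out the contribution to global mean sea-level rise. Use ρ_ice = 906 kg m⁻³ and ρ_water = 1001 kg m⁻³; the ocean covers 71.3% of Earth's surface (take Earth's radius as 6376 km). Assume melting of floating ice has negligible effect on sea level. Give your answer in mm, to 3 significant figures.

The Garell sea-ice cover is floating and already displaces its own weight of water, so its melt adds essentially nothing to sea level.
Marund: 67.8 km³ × (906/1001) = 61.37 km³ of water.
Svalos: ice volume = 6.35×10^4 km² × 837 m = 5.315×10^4 km³; 5.315×10^4 × (906/1001) = 4.811×10^4 km³ of water.
Total added water ≈ 4.817×10^13 m³ over 3.64×10^14 m² → Δh = 0.132 m = 132 mm.

≈ 132 mm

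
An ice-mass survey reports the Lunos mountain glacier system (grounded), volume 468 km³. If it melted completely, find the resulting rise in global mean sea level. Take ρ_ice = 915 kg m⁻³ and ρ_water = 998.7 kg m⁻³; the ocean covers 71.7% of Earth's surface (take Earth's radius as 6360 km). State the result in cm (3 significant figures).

≈ 0.118 cm

Lunos: 468 km³ × (915/998.7) = 428.8 km³ of water.
Spread over 3.64×10^14 m² of ocean, Δh = 4.288×10^11 / 3.64×10^14 = 1.18×10^-3 m = 0.118 cm.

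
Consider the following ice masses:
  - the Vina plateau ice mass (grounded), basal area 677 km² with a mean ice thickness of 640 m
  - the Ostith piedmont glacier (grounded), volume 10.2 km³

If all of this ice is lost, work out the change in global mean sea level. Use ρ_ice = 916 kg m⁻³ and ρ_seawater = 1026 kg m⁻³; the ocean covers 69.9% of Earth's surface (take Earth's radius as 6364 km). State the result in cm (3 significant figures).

≈ 0.111 cm

Vina: ice volume = 677 km² × 640 m = 433.3 km³; 433.3 × (916/1026) = 386.8 km³ of water.
Ostith: 10.2 km³ × (916/1026) = 9.106 km³ of water.
Total added water ≈ 3.959×10^11 m³ over 3.56×10^14 m² → Δh = 1.11×10^-3 m = 0.111 cm.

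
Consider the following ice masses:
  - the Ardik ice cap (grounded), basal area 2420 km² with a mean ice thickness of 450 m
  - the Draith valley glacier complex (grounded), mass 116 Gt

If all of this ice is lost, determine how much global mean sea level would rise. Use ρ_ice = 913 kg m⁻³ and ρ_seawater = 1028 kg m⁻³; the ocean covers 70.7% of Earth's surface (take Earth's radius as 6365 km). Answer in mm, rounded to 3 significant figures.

Ardik: ice volume = 2420 km² × 450 m = 1089 km³; 1089 × (913/1028) = 967.2 km³ of water.
Draith: 116 Gt = 1.160×10^14 kg; dividing by ρ_w = 1028 kg m⁻³ gives 1.128×10^11 m³ of water.
Total added water ≈ 1.080×10^12 m³ over 3.60×10^14 m² → Δh = 3.00×10^-3 m = 3.00 mm.

≈ 3.00 mm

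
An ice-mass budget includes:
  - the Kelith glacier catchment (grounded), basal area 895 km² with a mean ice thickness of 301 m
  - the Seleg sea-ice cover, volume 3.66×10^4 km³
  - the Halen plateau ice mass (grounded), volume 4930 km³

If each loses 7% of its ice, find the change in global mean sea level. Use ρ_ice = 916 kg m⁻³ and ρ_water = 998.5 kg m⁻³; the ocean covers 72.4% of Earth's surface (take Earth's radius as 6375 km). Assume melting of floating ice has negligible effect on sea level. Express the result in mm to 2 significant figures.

≈ 0.90 mm

Kelith: ice volume = 895 km² × 301 m = 269.4 km³; 0.07 × 269.4 × (916/998.5) = 17.30 km³ of water.
The Seleg sea-ice cover is floating and already displaces its own weight of water, so its melt adds essentially nothing to sea level.
Halen: 0.07 × 4930 km³ × (916/998.5) = 316.6 km³ of water.
Total added water ≈ 3.339×10^11 m³ over 3.70×10^14 m² → Δh = 9.03×10^-4 m = 0.90 mm.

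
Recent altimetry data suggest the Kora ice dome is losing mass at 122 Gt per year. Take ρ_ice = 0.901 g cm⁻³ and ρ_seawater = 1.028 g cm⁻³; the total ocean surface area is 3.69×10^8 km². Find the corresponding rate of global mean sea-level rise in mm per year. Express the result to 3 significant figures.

≈ 0.322 mm/yr

ρ_w = 1.028 g cm⁻³ = 1028 kg m⁻³. Annual water volume added = 122 Gt / ρ_w = 1.220×10^14 kg / 1028 kg m⁻³ = 1.187×10^11 m³.
Δh per year = 1.187×10^11 / 3.69×10^14 = 3.22×10^-4 m = 0.322 mm.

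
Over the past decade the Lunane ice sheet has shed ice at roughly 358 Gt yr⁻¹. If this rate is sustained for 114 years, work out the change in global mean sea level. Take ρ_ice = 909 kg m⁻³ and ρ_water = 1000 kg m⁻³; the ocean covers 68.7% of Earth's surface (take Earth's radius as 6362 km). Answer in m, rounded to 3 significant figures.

≈ 0.117 m

Total mass lost = 358 Gt/yr × 114 yr = 4.081×10^4 Gt = 4.081×10^16 kg.
ρ_w = 1000 kg m⁻³, so water volume = 4.081×10^16 / 1000 = 4.081×10^13 m³.
Δh = 4.081×10^13 / 3.49×10^14 = 0.117 m.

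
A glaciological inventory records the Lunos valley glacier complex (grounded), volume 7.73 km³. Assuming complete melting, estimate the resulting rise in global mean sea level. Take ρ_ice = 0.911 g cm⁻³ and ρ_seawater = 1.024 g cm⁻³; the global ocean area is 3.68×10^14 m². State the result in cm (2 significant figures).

Lunos: 7.73 km³ × (911/1024) = 6.877 km³ of water.
Spread over 3.68×10^14 m² of ocean, Δh = 6.877×10^9 / 3.68×10^14 = 1.87×10^-5 m = 1.9×10^-3 cm.

≈ 1.9×10^-3 cm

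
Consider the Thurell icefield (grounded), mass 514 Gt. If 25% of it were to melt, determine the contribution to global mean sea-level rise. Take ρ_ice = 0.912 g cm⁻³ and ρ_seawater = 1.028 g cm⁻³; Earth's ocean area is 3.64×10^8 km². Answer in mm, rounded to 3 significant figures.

Thurell: 0.25 × 514 Gt = 1.285×10^14 kg; dividing by ρ_w = 1.028 g cm⁻³ = 1028 kg m⁻³ gives 1.250×10^11 m³ of water.
Spread over 3.64×10^14 m² of ocean, Δh = 1.250×10^11 / 3.64×10^14 = 3.43×10^-4 m = 0.343 mm.

≈ 0.343 mm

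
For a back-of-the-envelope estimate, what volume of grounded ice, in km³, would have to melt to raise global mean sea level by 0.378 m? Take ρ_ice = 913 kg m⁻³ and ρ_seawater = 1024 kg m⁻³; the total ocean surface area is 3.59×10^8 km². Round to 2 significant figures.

Required water volume = Δh × A = 0.378 m × 3.59×10^14 m² = 1.357×10^14 m³ = 1.357×10^5 km³.
Ice volume = water volume × ρ_w/ρ_ice = 1.357×10^5 × 1024/913 = 1.5×10^5 km³.

≈ 1.5×10^5 km³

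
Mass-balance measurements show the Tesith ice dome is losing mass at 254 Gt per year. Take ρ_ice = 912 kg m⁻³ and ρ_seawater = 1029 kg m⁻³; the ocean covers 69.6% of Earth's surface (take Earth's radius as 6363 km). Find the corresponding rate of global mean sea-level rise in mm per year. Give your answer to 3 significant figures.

ρ_w = 1029 kg m⁻³. Annual water volume added = 254 Gt / ρ_w = 2.540×10^14 kg / 1029 kg m⁻³ = 2.468×10^11 m³.
Δh per year = 2.468×10^11 / 3.54×10^14 = 6.97×10^-4 m = 0.697 mm.

≈ 0.697 mm/yr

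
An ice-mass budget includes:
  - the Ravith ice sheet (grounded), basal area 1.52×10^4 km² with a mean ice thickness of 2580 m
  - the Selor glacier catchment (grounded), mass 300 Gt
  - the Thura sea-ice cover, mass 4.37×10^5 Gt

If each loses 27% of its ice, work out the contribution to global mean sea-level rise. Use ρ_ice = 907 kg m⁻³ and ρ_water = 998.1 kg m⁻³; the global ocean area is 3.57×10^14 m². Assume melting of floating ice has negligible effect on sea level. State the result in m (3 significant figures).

≈ 0.0272 m

Ravith: ice volume = 1.52×10^4 km² × 2580 m = 3.922×10^4 km³; 0.27 × 3.922×10^4 × (907/998.1) = 9622 km³ of water.
Selor: 0.27 × 300 Gt = 8.100×10^13 kg; dividing by ρ_w = 998.1 kg m⁻³ gives 8.115×10^10 m³ of water.
The Thura sea-ice cover is floating and already displaces its own weight of water, so its melt adds essentially nothing to sea level.
Total added water ≈ 9.703×10^12 m³ over 3.57×10^14 m² → Δh = 0.0272 m.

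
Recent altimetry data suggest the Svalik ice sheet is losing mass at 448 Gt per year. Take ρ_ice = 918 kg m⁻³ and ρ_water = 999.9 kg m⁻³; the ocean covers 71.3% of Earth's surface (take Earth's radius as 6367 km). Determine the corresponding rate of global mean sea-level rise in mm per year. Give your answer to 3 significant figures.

ρ_w = 999.9 kg m⁻³. Annual water volume added = 448 Gt / ρ_w = 4.480×10^14 kg / 999.9 kg m⁻³ = 4.480×10^11 m³.
Δh per year = 4.480×10^11 / 3.63×10^14 = 1.23×10^-3 m = 1.23 mm.

≈ 1.23 mm/yr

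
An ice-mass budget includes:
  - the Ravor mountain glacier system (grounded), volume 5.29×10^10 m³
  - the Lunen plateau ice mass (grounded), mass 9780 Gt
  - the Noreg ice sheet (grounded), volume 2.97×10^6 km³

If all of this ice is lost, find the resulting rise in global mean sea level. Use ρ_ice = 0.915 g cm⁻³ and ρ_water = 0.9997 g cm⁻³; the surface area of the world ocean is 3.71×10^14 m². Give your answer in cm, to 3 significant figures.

Ravor: 5.29×10^10 m³ × (915/999.7) = 4.842×10^10 m³ of water.
Lunen: 9780 Gt = 9.780×10^15 kg; dividing by ρ_w = 0.9997 g cm⁻³ = 999.7 kg m⁻³ gives 9.783×10^12 m³ of water.
Noreg: 2.97×10^6 km³ × (915/999.7) = 2.718×10^6 km³ of water.
Total added water ≈ 2.728×10^15 m³ over 3.71×10^14 m² → Δh = 7.35 m = 735 cm.

≈ 735 cm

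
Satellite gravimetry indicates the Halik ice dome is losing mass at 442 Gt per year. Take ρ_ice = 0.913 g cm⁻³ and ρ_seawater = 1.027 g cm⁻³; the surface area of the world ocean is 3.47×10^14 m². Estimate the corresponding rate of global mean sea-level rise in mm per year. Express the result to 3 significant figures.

ρ_w = 1.027 g cm⁻³ = 1027 kg m⁻³. Annual water volume added = 442 Gt / ρ_w = 4.420×10^14 kg / 1027 kg m⁻³ = 4.304×10^11 m³.
Δh per year = 4.304×10^11 / 3.47×10^14 = 1.24×10^-3 m = 1.24 mm.

≈ 1.24 mm/yr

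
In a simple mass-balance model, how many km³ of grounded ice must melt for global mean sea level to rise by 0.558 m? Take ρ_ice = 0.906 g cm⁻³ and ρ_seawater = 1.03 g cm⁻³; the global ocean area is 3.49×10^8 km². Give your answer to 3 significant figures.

≈ 2.21×10^5 km³

Required water volume = Δh × A = 0.558 m × 3.49×10^14 m² = 1.947×10^14 m³ = 1.947×10^5 km³.
Ice volume = water volume × ρ_w/ρ_ice = 1.947×10^5 × 1030/906 = 2.21×10^5 km³.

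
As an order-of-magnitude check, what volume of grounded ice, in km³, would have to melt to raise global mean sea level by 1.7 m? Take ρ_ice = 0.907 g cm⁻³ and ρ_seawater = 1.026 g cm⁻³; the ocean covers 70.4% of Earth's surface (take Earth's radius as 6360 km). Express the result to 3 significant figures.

Required water volume = Δh × A = 1.7 m × 3.58×10^14 m² = 6.083×10^14 m³ = 6.083×10^5 km³.
Ice volume = water volume × ρ_w/ρ_ice = 6.083×10^5 × 1026/907 = 6.88×10^5 km³.

≈ 6.88×10^5 km³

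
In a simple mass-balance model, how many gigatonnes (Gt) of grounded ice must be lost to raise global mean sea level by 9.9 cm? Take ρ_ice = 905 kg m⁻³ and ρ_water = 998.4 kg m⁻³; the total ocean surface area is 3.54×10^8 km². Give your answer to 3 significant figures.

≈ 3.50×10^4 Gt

Required water volume = Δh × A = 0.099 m × 3.54×10^14 m² = 3.505×10^13 m³.
ρ_w = 998.4 kg m⁻³, so the mass of water = 3.505×10^13 m³ × 998.4 kg m⁻³ = 3.499×10^16 kg = 3.50×10^4 Gt (and the same mass of ice, by conservation).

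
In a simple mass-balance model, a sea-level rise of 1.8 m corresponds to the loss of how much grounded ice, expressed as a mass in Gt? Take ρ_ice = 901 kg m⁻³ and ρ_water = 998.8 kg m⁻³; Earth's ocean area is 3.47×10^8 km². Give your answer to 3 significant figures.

Required water volume = Δh × A = 1.8 m × 3.47×10^14 m² = 6.246×10^14 m³.
ρ_w = 998.8 kg m⁻³, so the mass of water = 6.246×10^14 m³ × 998.8 kg m⁻³ = 6.239×10^17 kg = 6.24×10^5 Gt (and the same mass of ice, by conservation).

≈ 6.24×10^5 Gt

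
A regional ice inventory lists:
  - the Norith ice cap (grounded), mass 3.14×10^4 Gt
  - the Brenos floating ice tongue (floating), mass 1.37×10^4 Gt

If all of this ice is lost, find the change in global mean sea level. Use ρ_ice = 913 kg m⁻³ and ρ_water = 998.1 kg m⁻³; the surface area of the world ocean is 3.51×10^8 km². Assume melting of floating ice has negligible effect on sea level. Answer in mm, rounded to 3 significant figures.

Norith: 3.14×10^4 Gt = 3.140×10^16 kg; dividing by ρ_w = 998.1 kg m⁻³ gives 3.146×10^13 m³ of water.
The Brenos floating ice tongue is floating and already displaces its own weight of water, so its melt adds essentially nothing to sea level.
Total added water ≈ 3.146×10^13 m³ over 3.51×10^14 m² → Δh = 0.0896 m = 89.6 mm.

≈ 89.6 mm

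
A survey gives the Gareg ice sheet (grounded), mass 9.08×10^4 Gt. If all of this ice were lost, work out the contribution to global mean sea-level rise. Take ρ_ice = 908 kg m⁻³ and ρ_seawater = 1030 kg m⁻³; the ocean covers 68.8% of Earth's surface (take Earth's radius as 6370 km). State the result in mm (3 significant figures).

≈ 251 mm

Gareg: 9.08×10^4 Gt = 9.080×10^16 kg; dividing by ρ_w = 1030 kg m⁻³ gives 8.816×10^13 m³ of water.
Spread over 3.51×10^14 m² of ocean, Δh = 8.816×10^13 / 3.51×10^14 = 0.251 m = 251 mm.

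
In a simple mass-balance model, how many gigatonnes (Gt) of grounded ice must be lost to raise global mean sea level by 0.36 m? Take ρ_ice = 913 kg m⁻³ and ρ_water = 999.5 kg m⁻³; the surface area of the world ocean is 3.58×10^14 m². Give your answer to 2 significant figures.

Required water volume = Δh × A = 0.36 m × 3.58×10^14 m² = 1.289×10^14 m³.
ρ_w = 999.5 kg m⁻³, so the mass of water = 1.289×10^14 m³ × 999.5 kg m⁻³ = 1.288×10^17 kg = 1.3×10^5 Gt (and the same mass of ice, by conservation).

≈ 1.3×10^5 Gt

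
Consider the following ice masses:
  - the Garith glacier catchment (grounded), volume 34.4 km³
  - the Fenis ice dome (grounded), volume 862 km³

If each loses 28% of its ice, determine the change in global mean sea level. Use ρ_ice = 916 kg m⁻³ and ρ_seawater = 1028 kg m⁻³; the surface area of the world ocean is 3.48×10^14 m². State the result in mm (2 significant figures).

≈ 0.64 mm

Garith: 0.28 × 34.4 km³ × (916/1028) = 8.583 km³ of water.
Fenis: 0.28 × 862 km³ × (916/1028) = 215.1 km³ of water.
Total added water ≈ 2.236×10^11 m³ over 3.48×10^14 m² → Δh = 6.43×10^-4 m = 0.64 mm.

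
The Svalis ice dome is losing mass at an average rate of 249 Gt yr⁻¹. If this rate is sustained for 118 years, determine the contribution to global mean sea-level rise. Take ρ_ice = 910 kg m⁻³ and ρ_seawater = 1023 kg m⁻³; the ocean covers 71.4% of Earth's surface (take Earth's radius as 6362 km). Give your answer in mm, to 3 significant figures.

≈ 79.1 mm

Total mass lost = 249 Gt/yr × 118 yr = 2.938×10^4 Gt = 2.938×10^16 kg.
ρ_w = 1023 kg m⁻³, so water volume = 2.938×10^16 / 1023 = 2.872×10^13 m³.
Δh = 2.872×10^13 / 3.63×10^14 = 0.0791 m = 79.1 mm.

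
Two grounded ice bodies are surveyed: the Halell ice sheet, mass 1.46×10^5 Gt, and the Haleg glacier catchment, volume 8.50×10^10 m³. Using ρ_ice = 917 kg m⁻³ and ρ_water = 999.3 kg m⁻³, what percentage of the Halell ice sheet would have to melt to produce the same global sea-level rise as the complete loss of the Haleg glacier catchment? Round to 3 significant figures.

Equal sea-level rise means equal mass of meltwater, i.e. equal mass of ice lost.
Ice mass of Haleg: 7.794×10^13 kg; ice mass of Halell: 1.460×10^17 kg.
Fraction required = 7.794×10^13 / 1.460×10^17 = 5.34×10^-4 → 0.0534 %.

≈ 0.0534 %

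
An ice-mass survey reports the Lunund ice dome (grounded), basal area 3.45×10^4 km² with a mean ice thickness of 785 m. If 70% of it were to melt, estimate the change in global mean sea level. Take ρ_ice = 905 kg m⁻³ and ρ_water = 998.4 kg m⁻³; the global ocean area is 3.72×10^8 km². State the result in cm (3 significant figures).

≈ 4.62 cm

Lunund: ice volume = 3.45×10^4 km² × 785 m = 2.708×10^4 km³; 0.7 × 2.708×10^4 × (905/998.4) = 1.718×10^4 km³ of water.
Spread over 3.72×10^14 m² of ocean, Δh = 1.718×10^13 / 3.72×10^14 = 0.0462 m = 4.62 cm.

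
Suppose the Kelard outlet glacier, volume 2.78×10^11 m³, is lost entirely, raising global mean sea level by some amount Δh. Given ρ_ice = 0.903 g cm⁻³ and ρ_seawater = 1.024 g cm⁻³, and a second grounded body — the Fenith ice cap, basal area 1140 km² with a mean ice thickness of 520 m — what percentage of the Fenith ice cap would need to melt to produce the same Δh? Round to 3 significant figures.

≈ 46.9 %

Equal sea-level rise means equal mass of meltwater, i.e. equal mass of ice lost.
Ice mass of Kelard: 2.510×10^14 kg; ice mass of Fenith: 5.353×10^14 kg.
Fraction required = 2.510×10^14 / 5.353×10^14 = 0.469 → 46.9 %.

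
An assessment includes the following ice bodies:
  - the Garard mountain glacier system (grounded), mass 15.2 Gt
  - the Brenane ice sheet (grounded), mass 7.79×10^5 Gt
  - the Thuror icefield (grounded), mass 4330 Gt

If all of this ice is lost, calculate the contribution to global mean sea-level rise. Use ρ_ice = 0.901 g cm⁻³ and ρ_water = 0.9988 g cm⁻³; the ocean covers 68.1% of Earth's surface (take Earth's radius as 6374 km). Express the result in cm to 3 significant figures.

Garard: 15.2 Gt = 1.520×10^13 kg; dividing by ρ_w = 0.9988 g cm⁻³ = 998.8 kg m⁻³ gives 1.522×10^10 m³ of water.
Brenane: 7.79×10^5 Gt = 7.790×10^17 kg; dividing by ρ_w = 998.8 kg m⁻³ gives 7.799×10^14 m³ of water.
Thuror: 4330 Gt = 4.330×10^15 kg; dividing by ρ_w = 998.8 kg m⁻³ gives 4.335×10^12 m³ of water.
Total added water ≈ 7.843×10^14 m³ over 3.48×10^14 m² → Δh = 2.26 m = 226 cm.

≈ 226 cm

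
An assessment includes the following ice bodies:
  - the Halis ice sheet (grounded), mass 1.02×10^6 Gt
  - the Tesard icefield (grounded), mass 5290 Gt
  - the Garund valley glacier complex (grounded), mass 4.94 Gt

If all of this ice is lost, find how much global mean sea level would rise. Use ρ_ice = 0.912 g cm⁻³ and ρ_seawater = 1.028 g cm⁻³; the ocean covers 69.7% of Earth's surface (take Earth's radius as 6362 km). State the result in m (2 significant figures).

Halis: 1.02×10^6 Gt = 1.020×10^18 kg; dividing by ρ_w = 1.028 g cm⁻³ = 1028 kg m⁻³ gives 9.922×10^14 m³ of water.
Tesard: 5290 Gt = 5.290×10^15 kg; dividing by ρ_w = 1028 kg m⁻³ gives 5.146×10^12 m³ of water.
Garund: 4.94 Gt = 4.940×10^12 kg; dividing by ρ_w = 1028 kg m⁻³ gives 4.805×10^9 m³ of water.
Total added water ≈ 9.974×10^14 m³ over 3.55×10^14 m² → Δh = 2.81 m.

≈ 2.8 m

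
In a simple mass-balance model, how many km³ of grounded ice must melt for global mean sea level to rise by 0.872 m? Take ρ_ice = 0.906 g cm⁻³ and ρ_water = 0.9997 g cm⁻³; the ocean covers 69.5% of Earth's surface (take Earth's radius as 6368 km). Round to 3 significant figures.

Required water volume = Δh × A = 0.872 m × 3.54×10^14 m² = 3.088×10^14 m³ = 3.088×10^5 km³.
Ice volume = water volume × ρ_w/ρ_ice = 3.088×10^5 × 999.7/906 = 3.41×10^5 km³.

≈ 3.41×10^5 km³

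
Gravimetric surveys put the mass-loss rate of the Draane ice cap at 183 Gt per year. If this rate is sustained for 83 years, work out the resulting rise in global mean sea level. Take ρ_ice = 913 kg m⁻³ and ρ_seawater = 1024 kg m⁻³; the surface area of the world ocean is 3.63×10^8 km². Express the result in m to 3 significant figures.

Total mass lost = 183 Gt/yr × 83 yr = 1.519×10^4 Gt = 1.519×10^16 kg.
ρ_w = 1024 kg m⁻³, so water volume = 1.519×10^16 / 1024 = 1.483×10^13 m³.
Δh = 1.483×10^13 / 3.63×10^14 = 0.0409 m.

≈ 0.0409 m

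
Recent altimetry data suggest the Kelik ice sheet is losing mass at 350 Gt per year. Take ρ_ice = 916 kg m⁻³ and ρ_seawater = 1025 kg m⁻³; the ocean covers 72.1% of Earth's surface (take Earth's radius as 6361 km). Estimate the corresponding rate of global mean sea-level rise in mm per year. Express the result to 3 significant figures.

ρ_w = 1025 kg m⁻³. Annual water volume added = 350 Gt / ρ_w = 3.500×10^14 kg / 1025 kg m⁻³ = 3.415×10^11 m³.
Δh per year = 3.415×10^11 / 3.67×10^14 = 9.31×10^-4 m = 0.931 mm.

≈ 0.931 mm/yr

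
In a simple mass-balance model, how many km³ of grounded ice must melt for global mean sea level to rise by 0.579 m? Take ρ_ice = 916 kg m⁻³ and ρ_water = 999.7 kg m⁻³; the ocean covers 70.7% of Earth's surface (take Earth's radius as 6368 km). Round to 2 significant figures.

≈ 2.3×10^5 km³

Required water volume = Δh × A = 0.579 m × 3.60×10^14 m² = 2.086×10^14 m³ = 2.086×10^5 km³.
Ice volume = water volume × ρ_w/ρ_ice = 2.086×10^5 × 999.7/916 = 2.3×10^5 km³.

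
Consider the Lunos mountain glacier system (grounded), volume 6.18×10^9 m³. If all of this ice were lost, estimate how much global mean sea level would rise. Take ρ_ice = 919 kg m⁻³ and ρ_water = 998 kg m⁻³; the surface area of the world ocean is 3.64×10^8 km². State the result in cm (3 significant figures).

≈ 1.56×10^-3 cm

Lunos: 6.18×10^9 m³ × (919/998) = 5.691×10^9 m³ of water.
Spread over 3.64×10^14 m² of ocean, Δh = 5.691×10^9 / 3.64×10^14 = 1.56×10^-5 m = 1.56×10^-3 cm.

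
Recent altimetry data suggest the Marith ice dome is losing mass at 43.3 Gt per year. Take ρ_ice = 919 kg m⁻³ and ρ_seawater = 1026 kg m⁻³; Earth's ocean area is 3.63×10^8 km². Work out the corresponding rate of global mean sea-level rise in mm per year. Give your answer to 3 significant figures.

ρ_w = 1026 kg m⁻³. Annual water volume added = 43.3 Gt / ρ_w = 4.330×10^13 kg / 1026 kg m⁻³ = 4.220×10^10 m³.
Δh per year = 4.220×10^10 / 3.63×10^14 = 1.16×10^-4 m = 0.116 mm.

≈ 0.116 mm/yr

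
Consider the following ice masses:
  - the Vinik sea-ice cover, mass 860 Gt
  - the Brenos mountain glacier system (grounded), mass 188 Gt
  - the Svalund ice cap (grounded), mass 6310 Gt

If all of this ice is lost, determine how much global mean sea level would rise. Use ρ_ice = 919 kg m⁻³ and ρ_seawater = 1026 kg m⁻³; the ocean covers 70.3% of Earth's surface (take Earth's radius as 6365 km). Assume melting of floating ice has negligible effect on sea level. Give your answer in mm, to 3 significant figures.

≈ 17.7 mm

The Vinik sea-ice cover is floating and already displaces its own weight of water, so its melt adds essentially nothing to sea level.
Brenos: 188 Gt = 1.880×10^14 kg; dividing by ρ_w = 1026 kg m⁻³ gives 1.832×10^11 m³ of water.
Svalund: 6310 Gt = 6.310×10^15 kg; dividing by ρ_w = 1026 kg m⁻³ gives 6.150×10^12 m³ of water.
Total added water ≈ 6.333×10^12 m³ over 3.58×10^14 m² → Δh = 0.0177 m = 17.7 mm.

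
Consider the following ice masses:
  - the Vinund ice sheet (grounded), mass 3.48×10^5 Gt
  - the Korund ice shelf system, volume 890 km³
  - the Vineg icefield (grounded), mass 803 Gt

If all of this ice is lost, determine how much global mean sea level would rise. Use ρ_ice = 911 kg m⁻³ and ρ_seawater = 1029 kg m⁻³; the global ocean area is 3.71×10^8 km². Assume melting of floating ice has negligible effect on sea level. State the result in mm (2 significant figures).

≈ 910 mm

Vinund: 3.48×10^5 Gt = 3.480×10^17 kg; dividing by ρ_w = 1029 kg m⁻³ gives 3.382×10^14 m³ of water.
The Korund ice shelf system is floating and already displaces its own weight of water, so its melt adds essentially nothing to sea level.
Vineg: 803 Gt = 8.030×10^14 kg; dividing by ρ_w = 1029 kg m⁻³ gives 7.804×10^11 m³ of water.
Total added water ≈ 3.390×10^14 m³ over 3.71×10^14 m² → Δh = 0.914 m = 910 mm.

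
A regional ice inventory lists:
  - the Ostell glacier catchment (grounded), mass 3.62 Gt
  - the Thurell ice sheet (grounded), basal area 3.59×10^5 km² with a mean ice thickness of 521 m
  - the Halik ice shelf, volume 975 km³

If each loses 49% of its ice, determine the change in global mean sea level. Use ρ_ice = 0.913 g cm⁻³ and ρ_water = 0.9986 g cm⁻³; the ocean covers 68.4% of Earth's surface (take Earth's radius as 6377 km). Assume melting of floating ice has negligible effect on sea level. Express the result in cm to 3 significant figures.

Ostell: 0.49 × 3.62 Gt = 1.774×10^12 kg; dividing by ρ_w = 0.9986 g cm⁻³ = 998.6 kg m⁻³ gives 1.776×10^9 m³ of water.
Thurell: ice volume = 3.59×10^5 km² × 521 m = 1.870×10^5 km³; 0.49 × 1.870×10^5 × (913/998.6) = 8.379×10^4 km³ of water.
The Halik ice shelf is floating and already displaces its own weight of water, so its melt adds essentially nothing to sea level.
Total added water ≈ 8.379×10^13 m³ over 3.50×10^14 m² → Δh = 0.240 m = 24.0 cm.

≈ 24.0 cm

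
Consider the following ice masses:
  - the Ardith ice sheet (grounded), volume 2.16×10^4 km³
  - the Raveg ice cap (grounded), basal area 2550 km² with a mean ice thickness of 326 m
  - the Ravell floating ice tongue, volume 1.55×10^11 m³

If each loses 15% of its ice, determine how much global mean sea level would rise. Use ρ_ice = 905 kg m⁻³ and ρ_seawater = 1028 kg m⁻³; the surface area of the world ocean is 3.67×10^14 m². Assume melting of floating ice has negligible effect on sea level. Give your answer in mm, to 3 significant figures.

Ardith: 0.15 × 2.16×10^4 km³ × (905/1028) = 2852 km³ of water.
Raveg: ice volume = 2550 km² × 326 m = 831.3 km³; 0.15 × 831.3 × (905/1028) = 109.8 km³ of water.
The Ravell floating ice tongue is floating and already displaces its own weight of water, so its melt adds essentially nothing to sea level.
Total added water ≈ 2.962×10^12 m³ over 3.67×10^14 m² → Δh = 8.07×10^-3 m = 8.07 mm.

≈ 8.07 mm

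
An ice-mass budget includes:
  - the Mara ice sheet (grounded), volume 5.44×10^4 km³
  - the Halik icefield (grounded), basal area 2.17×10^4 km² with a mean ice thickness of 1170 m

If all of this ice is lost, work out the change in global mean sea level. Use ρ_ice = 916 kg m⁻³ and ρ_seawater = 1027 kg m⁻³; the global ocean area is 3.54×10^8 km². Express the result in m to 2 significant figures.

Mara: 5.44×10^4 km³ × (916/1027) = 4.852×10^4 km³ of water.
Halik: ice volume = 2.17×10^4 km² × 1170 m = 2.539×10^4 km³; 2.539×10^4 × (916/1027) = 2.264×10^4 km³ of water.
Total added water ≈ 7.117×10^13 m³ over 3.54×10^14 m² → Δh = 0.201 m.

≈ 0.20 m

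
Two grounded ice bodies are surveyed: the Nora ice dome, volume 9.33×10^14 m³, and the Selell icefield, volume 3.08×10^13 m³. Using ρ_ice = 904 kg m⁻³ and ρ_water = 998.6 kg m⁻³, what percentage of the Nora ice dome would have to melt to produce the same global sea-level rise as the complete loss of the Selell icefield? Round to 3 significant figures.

≈ 3.30 %

Equal sea-level rise means equal mass of meltwater, i.e. equal mass of ice lost.
Ice mass of Selell: 2.784×10^16 kg; ice mass of Nora: 8.434×10^17 kg.
Fraction required = 2.784×10^16 / 8.434×10^17 = 0.0330 → 3.30 %.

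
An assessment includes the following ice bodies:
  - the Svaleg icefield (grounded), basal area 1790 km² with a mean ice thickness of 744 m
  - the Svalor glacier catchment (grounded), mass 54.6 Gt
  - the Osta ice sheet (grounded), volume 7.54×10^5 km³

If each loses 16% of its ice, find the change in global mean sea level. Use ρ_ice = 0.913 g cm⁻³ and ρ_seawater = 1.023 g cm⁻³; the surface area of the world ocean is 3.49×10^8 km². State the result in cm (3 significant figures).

Svaleg: ice volume = 1790 km² × 744 m = 1332 km³; 0.16 × 1332 × (913/1023) = 190.2 km³ of water.
Svalor: 0.16 × 54.6 Gt = 8.736×10^12 kg; dividing by ρ_w = 1.023 g cm⁻³ = 1023 kg m⁻³ gives 8.540×10^9 m³ of water.
Osta: 0.16 × 7.54×10^5 km³ × (913/1023) = 1.077×10^5 km³ of water.
Total added water ≈ 1.079×10^14 m³ over 3.49×10^14 m² → Δh = 0.309 m = 30.9 cm.

≈ 30.9 cm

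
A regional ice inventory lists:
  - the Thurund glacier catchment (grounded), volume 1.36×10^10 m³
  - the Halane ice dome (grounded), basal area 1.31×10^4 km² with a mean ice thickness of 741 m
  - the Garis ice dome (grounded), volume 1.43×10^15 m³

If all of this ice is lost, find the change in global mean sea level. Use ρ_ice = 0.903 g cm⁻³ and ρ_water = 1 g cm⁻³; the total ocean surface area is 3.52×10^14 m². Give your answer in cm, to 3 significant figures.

≈ 369 cm

Thurund: 1.36×10^10 m³ × (903/1000) = 1.228×10^10 m³ of water.
Halane: ice volume = 1.31×10^4 km² × 741 m = 9707 km³; 9707 × (903/1000) = 8766 km³ of water.
Garis: 1.43×10^15 m³ × (903/1000) = 1.291×10^15 m³ of water.
Total added water ≈ 1.300×10^15 m³ over 3.52×10^14 m² → Δh = 3.69 m = 369 cm.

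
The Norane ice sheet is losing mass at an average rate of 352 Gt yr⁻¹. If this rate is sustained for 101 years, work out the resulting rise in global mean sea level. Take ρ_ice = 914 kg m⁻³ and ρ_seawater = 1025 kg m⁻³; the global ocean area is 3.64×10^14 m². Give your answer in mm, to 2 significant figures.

Total mass lost = 352 Gt/yr × 101 yr = 3.555×10^4 Gt = 3.555×10^16 kg.
ρ_w = 1025 kg m⁻³, so water volume = 3.555×10^16 / 1025 = 3.468×10^13 m³.
Δh = 3.468×10^13 / 3.64×10^14 = 0.0953 m = 95 mm.

≈ 95 mm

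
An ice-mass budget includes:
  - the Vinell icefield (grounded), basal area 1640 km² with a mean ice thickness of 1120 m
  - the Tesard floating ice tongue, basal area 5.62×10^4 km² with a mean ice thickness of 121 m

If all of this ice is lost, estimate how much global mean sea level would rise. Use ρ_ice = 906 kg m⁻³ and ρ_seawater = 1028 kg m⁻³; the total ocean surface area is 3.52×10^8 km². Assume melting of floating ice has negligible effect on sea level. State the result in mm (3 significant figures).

Vinell: ice volume = 1640 km² × 1120 m = 1837 km³; 1837 × (906/1028) = 1619 km³ of water.
The Tesard floating ice tongue is floating and already displaces its own weight of water, so its melt adds essentially nothing to sea level.
Total added water ≈ 1.619×10^12 m³ over 3.52×10^14 m² → Δh = 4.60×10^-3 m = 4.60 mm.

≈ 4.60 mm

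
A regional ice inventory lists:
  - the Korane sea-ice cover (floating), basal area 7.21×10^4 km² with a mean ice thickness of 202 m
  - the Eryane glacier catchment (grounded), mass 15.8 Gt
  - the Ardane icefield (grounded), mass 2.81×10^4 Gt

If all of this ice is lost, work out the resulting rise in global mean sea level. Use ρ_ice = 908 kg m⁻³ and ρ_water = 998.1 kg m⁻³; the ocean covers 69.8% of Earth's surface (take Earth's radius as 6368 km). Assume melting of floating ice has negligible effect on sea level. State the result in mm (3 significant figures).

The Korane sea-ice cover is floating and already displaces its own weight of water, so its melt adds essentially nothing to sea level.
Eryane: 15.8 Gt = 1.580×10^13 kg; dividing by ρ_w = 998.1 kg m⁻³ gives 1.583×10^10 m³ of water.
Ardane: 2.81×10^4 Gt = 2.810×10^16 kg; dividing by ρ_w = 998.1 kg m⁻³ gives 2.815×10^13 m³ of water.
Total added water ≈ 2.817×10^13 m³ over 3.56×10^14 m² → Δh = 0.0792 m = 79.2 mm.

≈ 79.2 mm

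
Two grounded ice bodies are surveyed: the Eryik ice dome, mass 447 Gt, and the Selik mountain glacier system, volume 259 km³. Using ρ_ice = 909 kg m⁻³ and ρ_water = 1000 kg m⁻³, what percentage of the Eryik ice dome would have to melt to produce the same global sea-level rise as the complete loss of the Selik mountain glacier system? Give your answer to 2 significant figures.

Equal sea-level rise means equal mass of meltwater, i.e. equal mass of ice lost.
Ice mass of Selik: 2.354×10^14 kg; ice mass of Eryik: 4.470×10^14 kg.
Fraction required = 2.354×10^14 / 4.470×10^14 = 0.527 → 53 %.

≈ 53 %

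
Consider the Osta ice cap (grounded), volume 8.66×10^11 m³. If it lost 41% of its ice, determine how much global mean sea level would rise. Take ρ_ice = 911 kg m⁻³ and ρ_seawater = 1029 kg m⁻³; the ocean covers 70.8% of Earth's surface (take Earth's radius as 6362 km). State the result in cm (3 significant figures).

Osta: 0.41 × 8.66×10^11 m³ × (911/1029) = 3.143×10^11 m³ of water.
Spread over 3.60×10^14 m² of ocean, Δh = 3.143×10^11 / 3.60×10^14 = 8.73×10^-4 m = 0.0873 cm.

≈ 0.0873 cm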